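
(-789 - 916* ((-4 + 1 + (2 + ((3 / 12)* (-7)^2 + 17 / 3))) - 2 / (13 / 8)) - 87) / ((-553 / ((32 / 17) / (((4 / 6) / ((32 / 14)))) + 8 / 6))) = 214.66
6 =6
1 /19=0.05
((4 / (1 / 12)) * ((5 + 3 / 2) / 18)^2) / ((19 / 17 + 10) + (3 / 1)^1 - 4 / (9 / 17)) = 2873 / 3012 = 0.95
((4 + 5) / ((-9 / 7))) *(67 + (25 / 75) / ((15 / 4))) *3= -21133 / 15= -1408.87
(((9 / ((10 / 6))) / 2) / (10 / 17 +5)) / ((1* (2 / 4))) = 459 / 475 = 0.97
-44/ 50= -22/ 25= -0.88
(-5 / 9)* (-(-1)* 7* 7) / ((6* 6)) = -245 / 324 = -0.76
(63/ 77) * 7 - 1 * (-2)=7.73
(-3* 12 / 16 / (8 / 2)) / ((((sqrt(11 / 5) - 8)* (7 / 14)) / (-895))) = -13425 / 103 - 2685* sqrt(55) / 824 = -154.51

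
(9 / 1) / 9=1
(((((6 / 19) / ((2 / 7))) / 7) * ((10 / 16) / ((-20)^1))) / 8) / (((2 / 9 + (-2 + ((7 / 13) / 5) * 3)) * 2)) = 1755 / 8278528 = 0.00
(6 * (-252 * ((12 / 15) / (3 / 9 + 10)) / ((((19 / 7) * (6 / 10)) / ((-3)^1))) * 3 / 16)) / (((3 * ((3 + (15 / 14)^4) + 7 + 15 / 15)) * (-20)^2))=19059138 / 6967884725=0.00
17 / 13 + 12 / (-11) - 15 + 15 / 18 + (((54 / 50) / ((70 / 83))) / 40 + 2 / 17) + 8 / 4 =-11.80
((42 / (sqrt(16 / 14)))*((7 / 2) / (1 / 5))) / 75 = 49*sqrt(14) / 20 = 9.17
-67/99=-0.68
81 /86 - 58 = -4907 /86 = -57.06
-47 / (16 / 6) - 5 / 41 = -5821 / 328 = -17.75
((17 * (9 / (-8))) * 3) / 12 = -153 / 32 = -4.78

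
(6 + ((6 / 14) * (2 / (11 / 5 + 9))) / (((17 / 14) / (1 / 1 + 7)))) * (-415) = -321210 / 119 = -2699.24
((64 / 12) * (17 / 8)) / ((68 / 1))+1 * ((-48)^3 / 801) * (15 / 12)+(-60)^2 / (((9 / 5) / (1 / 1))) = 975929 / 534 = 1827.58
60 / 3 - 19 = 1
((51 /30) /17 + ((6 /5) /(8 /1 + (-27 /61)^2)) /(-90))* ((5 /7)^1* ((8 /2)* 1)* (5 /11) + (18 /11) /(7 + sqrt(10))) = 358660361 /2289562275 - 450013* sqrt(10) /109026775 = 0.14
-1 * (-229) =229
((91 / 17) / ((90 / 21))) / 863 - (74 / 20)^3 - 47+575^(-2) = -11368045099801 / 116414385000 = -97.65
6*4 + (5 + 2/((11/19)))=357/11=32.45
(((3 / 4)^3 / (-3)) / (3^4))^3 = -1 / 191102976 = -0.00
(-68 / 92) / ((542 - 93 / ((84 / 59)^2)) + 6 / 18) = -13328 / 8952037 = -0.00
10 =10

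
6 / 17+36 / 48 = 75 / 68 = 1.10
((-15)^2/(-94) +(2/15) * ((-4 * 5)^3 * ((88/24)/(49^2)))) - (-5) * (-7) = -79264435/2031246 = -39.02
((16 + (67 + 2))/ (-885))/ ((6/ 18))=-17/ 59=-0.29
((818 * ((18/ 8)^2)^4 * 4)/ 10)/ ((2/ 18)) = 158454980001/ 81920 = 1934264.89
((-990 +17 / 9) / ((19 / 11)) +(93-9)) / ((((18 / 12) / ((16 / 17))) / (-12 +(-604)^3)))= 588483098946688 / 8721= 67478855515.04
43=43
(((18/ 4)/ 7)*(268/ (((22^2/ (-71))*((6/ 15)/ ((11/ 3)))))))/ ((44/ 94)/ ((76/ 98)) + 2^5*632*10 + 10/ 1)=-21240005/ 18542605004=-0.00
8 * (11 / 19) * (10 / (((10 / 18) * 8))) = 198 / 19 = 10.42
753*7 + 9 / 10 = 5271.90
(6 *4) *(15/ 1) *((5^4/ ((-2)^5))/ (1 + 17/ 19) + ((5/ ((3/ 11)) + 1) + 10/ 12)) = 56785/ 16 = 3549.06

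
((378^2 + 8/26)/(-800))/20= -232187/26000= -8.93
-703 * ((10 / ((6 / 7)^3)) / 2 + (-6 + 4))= -901949 / 216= -4175.69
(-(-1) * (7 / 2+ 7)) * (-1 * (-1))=21 / 2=10.50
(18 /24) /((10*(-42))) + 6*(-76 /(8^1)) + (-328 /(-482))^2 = -1838941841 /32525360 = -56.54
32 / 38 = 16 / 19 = 0.84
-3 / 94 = -0.03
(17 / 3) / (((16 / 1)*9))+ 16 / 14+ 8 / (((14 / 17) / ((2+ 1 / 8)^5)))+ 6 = 428.11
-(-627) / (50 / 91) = 57057 / 50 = 1141.14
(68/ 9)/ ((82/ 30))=2.76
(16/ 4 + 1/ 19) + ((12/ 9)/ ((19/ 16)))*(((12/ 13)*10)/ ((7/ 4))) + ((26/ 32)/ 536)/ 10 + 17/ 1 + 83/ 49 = 29757247899/ 1037953280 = 28.67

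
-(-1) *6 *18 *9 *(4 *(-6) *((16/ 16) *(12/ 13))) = -279936/ 13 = -21533.54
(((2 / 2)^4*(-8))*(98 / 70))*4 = -224 / 5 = -44.80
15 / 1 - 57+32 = -10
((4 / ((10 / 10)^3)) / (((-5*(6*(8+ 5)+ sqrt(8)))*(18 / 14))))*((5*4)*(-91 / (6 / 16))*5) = 186.81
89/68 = 1.31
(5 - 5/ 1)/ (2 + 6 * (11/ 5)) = 0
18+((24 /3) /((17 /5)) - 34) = -232 /17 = -13.65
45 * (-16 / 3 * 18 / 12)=-360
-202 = -202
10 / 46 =5 / 23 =0.22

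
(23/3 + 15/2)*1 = 91/6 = 15.17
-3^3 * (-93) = 2511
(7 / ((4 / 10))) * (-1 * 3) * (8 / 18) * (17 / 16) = -595 / 24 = -24.79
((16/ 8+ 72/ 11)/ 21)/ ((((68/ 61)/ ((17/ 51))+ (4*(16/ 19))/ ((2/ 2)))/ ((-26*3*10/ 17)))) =-1416298/ 509201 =-2.78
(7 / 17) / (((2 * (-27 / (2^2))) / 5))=-70 / 459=-0.15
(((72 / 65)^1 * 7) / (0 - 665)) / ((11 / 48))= -3456 / 67925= -0.05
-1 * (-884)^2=-781456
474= 474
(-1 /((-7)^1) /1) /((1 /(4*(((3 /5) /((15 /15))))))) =12 /35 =0.34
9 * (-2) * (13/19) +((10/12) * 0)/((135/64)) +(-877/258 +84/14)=-47623/4902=-9.72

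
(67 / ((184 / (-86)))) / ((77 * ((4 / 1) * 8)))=-2881 / 226688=-0.01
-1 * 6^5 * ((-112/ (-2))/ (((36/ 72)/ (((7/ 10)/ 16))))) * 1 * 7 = -1333584/ 5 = -266716.80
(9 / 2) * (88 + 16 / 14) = 2808 / 7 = 401.14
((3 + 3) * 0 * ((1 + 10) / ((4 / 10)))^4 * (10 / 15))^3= 0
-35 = -35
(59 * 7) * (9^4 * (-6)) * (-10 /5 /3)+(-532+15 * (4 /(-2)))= 10838210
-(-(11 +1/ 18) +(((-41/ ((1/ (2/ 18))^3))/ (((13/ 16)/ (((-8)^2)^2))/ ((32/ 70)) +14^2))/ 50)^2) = 310212671050000533924323647/ 28059437582495699105801250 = 11.06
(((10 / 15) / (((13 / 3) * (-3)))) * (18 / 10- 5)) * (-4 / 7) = -128 / 1365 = -0.09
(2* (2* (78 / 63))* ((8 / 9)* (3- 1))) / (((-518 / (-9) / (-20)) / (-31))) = 515840 / 5439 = 94.84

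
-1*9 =-9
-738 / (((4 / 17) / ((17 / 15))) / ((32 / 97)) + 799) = -1706256 / 1848743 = -0.92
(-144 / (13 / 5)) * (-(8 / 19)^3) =368640 / 89167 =4.13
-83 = -83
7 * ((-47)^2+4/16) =61859/4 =15464.75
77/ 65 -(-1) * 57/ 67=8864/ 4355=2.04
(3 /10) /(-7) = -3 /70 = -0.04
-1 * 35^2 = -1225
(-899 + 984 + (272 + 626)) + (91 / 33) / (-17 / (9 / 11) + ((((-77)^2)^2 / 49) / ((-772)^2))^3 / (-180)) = 2854593237901748129844639 / 2904352509430754249593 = 982.87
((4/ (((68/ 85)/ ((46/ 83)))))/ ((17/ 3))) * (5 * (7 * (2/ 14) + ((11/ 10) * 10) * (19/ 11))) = 69000/ 1411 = 48.90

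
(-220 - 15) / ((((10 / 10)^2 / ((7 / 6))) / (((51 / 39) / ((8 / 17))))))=-475405 / 624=-761.87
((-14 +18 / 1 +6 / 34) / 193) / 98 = 71 / 321538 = 0.00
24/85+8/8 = 109/85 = 1.28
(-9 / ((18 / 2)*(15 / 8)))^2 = 64 / 225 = 0.28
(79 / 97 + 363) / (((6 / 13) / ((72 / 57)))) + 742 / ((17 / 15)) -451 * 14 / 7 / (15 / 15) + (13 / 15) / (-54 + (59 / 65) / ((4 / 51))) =775956324328 / 1036836783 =748.39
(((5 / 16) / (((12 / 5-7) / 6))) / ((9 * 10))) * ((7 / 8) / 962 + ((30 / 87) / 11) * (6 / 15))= -165085 / 2710346496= -0.00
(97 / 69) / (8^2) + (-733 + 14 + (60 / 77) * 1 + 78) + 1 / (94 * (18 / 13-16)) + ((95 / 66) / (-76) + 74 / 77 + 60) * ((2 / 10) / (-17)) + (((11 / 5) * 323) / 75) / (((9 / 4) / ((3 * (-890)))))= -59753067860777 / 5027947200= -11884.19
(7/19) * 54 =378/19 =19.89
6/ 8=3/ 4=0.75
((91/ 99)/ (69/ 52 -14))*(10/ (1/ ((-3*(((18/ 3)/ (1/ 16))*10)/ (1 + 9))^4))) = -4989925685.93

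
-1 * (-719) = 719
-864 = -864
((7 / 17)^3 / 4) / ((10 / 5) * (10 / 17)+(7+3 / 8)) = 686 / 336107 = 0.00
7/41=0.17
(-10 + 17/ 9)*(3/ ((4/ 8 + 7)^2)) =-292/ 675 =-0.43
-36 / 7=-5.14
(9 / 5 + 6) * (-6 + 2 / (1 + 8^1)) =-676 / 15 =-45.07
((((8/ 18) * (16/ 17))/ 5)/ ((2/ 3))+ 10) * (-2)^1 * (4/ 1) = -20656/ 255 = -81.00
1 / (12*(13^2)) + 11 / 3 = 3.67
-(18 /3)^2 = -36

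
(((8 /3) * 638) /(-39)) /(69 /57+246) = -8816 /49959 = -0.18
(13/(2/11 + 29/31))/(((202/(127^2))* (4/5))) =2814955/2424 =1161.29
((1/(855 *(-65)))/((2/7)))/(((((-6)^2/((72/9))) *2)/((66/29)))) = -77/4835025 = -0.00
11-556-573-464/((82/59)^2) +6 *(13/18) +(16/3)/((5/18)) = -33653917/25215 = -1334.68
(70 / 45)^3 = 3.76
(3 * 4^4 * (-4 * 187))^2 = 330008887296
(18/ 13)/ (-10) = -9/ 65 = -0.14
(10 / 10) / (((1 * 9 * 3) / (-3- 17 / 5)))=-0.24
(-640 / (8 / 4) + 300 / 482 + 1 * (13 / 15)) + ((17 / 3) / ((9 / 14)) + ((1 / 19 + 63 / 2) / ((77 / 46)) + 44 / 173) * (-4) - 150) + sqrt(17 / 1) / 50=-401332233737 / 748597815 + sqrt(17) / 50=-536.03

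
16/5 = 3.20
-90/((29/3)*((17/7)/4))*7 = -107.34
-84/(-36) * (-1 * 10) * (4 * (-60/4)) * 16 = 22400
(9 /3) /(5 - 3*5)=-3 /10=-0.30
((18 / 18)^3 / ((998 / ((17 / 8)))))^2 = 289 / 63744256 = 0.00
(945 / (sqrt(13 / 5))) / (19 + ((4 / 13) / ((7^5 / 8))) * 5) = 15882615 * sqrt(65) / 4151489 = 30.84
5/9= 0.56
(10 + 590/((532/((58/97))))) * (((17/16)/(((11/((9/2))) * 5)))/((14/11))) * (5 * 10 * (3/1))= 315711675/2889824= 109.25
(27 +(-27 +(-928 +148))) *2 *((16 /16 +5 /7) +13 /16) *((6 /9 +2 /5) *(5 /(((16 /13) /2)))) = -239135 /7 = -34162.14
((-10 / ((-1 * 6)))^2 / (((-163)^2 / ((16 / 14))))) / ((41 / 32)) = 6400 / 68627727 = 0.00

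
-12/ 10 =-1.20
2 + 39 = 41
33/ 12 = 11/ 4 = 2.75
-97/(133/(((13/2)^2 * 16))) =-65572/133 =-493.02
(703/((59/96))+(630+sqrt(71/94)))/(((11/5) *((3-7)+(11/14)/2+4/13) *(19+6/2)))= -95238780/8573939-455 *sqrt(6674)/6830087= -11.11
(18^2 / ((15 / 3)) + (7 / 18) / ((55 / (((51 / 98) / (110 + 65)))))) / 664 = 0.10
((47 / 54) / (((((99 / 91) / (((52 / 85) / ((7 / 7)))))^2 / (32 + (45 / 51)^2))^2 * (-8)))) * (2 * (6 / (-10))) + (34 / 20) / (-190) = 20076978471240604324516411 / 1432314118423077725137500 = 14.02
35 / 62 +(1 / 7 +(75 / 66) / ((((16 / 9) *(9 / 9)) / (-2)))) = -21809 / 38192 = -0.57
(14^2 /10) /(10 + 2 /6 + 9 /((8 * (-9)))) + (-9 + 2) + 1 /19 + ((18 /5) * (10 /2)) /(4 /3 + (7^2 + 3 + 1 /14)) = -4997184 /1065425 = -4.69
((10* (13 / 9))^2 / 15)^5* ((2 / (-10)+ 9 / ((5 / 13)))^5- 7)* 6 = 1976658819201118407440384 / 94143178827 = 20996304180820.99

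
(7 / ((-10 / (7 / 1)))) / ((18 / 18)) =-49 / 10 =-4.90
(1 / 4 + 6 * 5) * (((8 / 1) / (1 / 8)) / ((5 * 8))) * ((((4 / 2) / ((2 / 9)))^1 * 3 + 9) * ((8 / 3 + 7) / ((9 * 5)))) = 28072 / 75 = 374.29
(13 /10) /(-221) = -1 /170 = -0.01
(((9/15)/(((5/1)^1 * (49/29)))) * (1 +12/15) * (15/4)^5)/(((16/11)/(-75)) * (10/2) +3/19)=14912332875/9583616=1556.02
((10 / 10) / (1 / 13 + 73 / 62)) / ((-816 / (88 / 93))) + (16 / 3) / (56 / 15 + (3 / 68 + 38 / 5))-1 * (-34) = 12374617463 / 359019243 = 34.47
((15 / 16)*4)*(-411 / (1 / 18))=-55485 / 2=-27742.50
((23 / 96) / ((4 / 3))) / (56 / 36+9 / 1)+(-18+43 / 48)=-623339 / 36480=-17.09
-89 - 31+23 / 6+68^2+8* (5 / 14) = 189449 / 42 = 4510.69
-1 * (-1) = 1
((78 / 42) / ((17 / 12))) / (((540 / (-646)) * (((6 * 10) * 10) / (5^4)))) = -1235 / 756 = -1.63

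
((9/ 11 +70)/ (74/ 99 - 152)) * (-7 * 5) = 245385/ 14974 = 16.39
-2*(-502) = 1004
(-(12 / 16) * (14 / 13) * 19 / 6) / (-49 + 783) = -0.00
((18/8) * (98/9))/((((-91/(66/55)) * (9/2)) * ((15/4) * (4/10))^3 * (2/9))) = -56/585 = -0.10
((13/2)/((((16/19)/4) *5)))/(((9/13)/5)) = 3211/72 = 44.60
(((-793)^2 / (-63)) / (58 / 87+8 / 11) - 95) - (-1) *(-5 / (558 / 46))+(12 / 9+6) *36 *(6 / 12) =-640025551 / 89838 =-7124.22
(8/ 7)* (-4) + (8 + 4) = 52/ 7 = 7.43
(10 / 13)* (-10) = -100 / 13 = -7.69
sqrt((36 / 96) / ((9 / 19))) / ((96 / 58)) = 29 * sqrt(114) / 576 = 0.54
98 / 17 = 5.76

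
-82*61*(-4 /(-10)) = -10004 /5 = -2000.80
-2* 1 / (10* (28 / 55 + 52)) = -11 / 2888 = -0.00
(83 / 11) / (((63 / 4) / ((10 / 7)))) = 3320 / 4851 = 0.68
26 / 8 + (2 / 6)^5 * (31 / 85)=3.25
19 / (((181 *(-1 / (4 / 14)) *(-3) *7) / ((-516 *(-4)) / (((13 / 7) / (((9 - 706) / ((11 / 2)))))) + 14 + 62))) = -764926472 / 3804801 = -201.04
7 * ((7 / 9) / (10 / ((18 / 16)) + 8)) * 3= 147 / 152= 0.97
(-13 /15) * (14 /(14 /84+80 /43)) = -15652 /2615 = -5.99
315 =315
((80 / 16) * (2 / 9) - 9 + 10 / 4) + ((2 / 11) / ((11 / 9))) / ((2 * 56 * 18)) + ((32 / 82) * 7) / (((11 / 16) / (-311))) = -6206423239 / 5000688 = -1241.11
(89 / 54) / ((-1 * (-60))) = 89 / 3240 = 0.03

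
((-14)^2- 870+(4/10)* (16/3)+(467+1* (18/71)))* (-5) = 217913/213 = 1023.07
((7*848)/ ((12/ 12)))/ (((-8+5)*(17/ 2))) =-11872/ 51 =-232.78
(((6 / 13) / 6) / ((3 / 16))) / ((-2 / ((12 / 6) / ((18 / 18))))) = -16 / 39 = -0.41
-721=-721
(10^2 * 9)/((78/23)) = 3450/13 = 265.38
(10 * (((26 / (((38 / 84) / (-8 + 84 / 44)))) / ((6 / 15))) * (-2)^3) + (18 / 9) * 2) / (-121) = -14633636 / 25289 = -578.66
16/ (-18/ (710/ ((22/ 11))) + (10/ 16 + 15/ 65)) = 590720/ 29723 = 19.87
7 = 7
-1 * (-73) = 73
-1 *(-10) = 10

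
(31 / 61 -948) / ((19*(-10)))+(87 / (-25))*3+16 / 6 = -484439 / 173850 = -2.79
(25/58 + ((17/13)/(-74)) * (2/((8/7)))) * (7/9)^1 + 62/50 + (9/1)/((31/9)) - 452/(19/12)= -462245715597/1643192200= -281.31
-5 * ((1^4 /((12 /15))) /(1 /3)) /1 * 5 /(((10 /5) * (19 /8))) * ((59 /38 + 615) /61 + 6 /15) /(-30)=608905 /88084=6.91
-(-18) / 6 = 3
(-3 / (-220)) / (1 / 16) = 12 / 55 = 0.22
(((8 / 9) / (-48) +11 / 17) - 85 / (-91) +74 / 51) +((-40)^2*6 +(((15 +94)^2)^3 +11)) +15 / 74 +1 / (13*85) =12959397062289383893 / 7727265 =1677100120455.22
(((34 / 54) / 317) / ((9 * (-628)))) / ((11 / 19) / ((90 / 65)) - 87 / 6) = 0.00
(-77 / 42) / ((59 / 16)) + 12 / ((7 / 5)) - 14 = -7342 / 1239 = -5.93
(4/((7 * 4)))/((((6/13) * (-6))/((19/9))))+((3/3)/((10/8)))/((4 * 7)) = -911/11340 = -0.08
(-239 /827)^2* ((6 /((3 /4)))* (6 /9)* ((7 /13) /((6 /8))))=0.32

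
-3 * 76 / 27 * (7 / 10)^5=-319333 / 225000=-1.42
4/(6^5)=1/1944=0.00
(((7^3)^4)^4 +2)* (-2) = -73406736434588250882460422064067320377606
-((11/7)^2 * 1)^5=-25937424601/282475249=-91.82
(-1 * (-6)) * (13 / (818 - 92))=13 / 121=0.11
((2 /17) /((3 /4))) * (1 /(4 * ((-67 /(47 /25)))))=-94 /85425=-0.00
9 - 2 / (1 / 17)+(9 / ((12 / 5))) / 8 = -785 / 32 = -24.53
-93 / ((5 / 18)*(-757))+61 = 232559 / 3785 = 61.44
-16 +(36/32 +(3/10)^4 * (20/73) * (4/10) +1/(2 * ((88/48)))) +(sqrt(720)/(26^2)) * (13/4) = -58624561/4015000 +3 * sqrt(5)/52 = -14.47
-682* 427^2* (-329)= 40910616362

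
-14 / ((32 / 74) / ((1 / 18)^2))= -259 / 2592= -0.10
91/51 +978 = 49969/51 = 979.78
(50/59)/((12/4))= 0.28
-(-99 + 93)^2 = -36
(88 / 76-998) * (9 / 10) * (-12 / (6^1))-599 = 22711 / 19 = 1195.32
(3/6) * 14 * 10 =70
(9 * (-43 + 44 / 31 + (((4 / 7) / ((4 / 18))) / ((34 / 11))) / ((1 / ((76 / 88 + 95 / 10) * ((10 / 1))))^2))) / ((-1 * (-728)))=249854607 / 2272424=109.95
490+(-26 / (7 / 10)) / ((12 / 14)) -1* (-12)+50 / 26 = 17963 / 39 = 460.59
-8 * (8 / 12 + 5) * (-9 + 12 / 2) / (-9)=-136 / 9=-15.11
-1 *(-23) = 23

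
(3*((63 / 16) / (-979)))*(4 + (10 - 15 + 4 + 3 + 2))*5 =-945 / 1958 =-0.48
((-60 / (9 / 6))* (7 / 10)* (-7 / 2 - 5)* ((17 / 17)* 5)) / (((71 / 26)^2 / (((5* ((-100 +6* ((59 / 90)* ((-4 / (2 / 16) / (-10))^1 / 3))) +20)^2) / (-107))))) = -46803467296768 / 1092258675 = -42850.17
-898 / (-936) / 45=449 / 21060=0.02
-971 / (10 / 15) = -2913 / 2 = -1456.50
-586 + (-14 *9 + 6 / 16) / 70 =-65833 / 112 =-587.79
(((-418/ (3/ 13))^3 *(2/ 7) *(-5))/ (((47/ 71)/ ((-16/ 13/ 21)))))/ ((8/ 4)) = -70107403949440/ 186543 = -375824361.94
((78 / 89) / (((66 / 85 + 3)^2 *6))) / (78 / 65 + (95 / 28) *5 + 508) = 13149500 / 675537517287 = 0.00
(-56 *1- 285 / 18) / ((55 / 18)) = -1293 / 55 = -23.51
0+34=34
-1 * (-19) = 19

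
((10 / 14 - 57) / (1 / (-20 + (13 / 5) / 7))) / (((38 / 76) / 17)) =9203052 / 245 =37563.48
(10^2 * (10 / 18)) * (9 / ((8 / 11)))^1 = 1375 / 2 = 687.50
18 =18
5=5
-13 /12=-1.08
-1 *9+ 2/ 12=-53/ 6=-8.83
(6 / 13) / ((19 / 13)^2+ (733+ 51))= 0.00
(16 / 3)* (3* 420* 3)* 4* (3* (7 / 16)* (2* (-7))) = -1481760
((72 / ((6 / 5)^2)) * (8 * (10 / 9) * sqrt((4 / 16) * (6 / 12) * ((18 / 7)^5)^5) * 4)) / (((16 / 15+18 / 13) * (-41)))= -300776159170805760000 * sqrt(7) / 949415412978193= -838177.80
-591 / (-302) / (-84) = -197 / 8456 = -0.02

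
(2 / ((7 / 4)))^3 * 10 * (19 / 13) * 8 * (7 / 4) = 194560 / 637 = 305.43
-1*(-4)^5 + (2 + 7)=1033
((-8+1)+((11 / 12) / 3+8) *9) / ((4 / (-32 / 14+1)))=-2439 / 112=-21.78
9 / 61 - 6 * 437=-159933 / 61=-2621.85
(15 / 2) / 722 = 15 / 1444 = 0.01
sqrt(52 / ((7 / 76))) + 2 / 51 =2 / 51 + 4 *sqrt(1729) / 7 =23.80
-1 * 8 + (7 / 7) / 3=-7.67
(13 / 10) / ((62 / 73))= 949 / 620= 1.53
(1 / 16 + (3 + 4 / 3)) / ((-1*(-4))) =211 / 192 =1.10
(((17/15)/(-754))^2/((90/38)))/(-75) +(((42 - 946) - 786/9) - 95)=-468988391142991/431716837500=-1086.33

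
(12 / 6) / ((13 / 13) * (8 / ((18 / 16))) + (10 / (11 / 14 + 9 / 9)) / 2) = 45 / 223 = 0.20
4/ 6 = 0.67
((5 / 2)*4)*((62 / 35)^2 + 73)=761.38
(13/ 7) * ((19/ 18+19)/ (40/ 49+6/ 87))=952679/ 22644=42.07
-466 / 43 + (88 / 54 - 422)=-431.21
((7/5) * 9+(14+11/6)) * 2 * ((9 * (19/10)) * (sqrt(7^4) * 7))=16677003/50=333540.06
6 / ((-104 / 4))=-0.23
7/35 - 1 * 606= -3029/5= -605.80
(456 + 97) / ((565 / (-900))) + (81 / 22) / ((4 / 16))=-1076634 / 1243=-866.16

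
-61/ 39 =-1.56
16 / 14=8 / 7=1.14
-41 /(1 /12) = -492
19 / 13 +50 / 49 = 1581 / 637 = 2.48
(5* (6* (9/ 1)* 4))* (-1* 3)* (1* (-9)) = 29160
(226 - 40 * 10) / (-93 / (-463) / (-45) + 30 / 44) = -26585460 / 103493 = -256.88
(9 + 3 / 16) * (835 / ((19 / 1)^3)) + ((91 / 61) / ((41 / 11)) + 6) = 2063657453 / 274469744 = 7.52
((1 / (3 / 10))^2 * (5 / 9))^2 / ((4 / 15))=312500 / 2187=142.89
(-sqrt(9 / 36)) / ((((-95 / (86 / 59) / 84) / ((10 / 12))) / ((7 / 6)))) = 2107 / 3363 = 0.63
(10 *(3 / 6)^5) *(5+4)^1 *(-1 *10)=-225 / 8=-28.12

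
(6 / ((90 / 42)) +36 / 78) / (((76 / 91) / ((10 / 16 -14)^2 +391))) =2225.57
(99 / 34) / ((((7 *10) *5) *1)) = 99 / 11900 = 0.01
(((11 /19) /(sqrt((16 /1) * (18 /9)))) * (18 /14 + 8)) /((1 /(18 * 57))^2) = 1000401.04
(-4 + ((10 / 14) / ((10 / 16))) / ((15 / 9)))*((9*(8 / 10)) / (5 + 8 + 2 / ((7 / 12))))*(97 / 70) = -202536 / 100625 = -2.01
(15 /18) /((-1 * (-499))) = 5 /2994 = 0.00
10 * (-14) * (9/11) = -1260/11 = -114.55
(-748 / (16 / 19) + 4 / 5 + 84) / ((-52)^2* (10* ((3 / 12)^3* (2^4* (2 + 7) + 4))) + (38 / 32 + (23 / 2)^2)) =-64276 / 5013075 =-0.01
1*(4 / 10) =2 / 5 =0.40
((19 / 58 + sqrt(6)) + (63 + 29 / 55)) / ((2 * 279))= sqrt(6) / 558 + 22633 / 197780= 0.12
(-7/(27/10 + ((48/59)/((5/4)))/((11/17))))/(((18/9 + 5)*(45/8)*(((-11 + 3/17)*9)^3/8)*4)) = 3188537/30718971200592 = 0.00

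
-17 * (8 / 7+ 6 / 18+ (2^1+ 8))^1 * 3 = -4097 / 7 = -585.29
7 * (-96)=-672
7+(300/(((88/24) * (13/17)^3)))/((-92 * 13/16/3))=-2478869/7225933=-0.34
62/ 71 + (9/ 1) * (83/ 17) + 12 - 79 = -26778/ 1207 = -22.19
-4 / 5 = -0.80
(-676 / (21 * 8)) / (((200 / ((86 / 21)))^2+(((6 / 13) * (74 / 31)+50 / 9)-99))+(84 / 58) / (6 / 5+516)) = -4721991322971 / 2690551271013592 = -0.00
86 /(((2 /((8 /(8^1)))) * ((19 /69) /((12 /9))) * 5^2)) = 3956 /475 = 8.33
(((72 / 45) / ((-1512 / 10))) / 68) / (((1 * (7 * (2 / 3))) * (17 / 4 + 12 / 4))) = -1 / 217413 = -0.00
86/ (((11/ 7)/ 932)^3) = 23880329140864/ 1331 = 17941644733.93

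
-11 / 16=-0.69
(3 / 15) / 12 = 1 / 60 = 0.02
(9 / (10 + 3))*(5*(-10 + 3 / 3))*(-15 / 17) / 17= 6075 / 3757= 1.62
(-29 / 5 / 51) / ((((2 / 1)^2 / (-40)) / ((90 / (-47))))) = -1740 / 799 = -2.18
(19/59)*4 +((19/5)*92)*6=619172/295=2098.89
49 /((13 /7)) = 343 /13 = 26.38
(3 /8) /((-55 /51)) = -153 /440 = -0.35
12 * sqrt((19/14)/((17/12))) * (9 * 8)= 864 * sqrt(13566)/119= 845.65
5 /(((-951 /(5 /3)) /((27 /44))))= -75 /13948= -0.01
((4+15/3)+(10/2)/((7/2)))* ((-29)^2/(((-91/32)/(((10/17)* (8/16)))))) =-9822880/10829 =-907.09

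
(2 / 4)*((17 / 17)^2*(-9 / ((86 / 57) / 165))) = -492.12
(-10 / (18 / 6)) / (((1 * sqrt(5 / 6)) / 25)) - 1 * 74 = -50 * sqrt(30) / 3 - 74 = -165.29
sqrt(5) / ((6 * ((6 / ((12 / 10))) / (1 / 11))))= sqrt(5) / 330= 0.01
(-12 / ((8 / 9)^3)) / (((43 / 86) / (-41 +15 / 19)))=417717 / 304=1374.07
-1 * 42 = -42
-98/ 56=-7/ 4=-1.75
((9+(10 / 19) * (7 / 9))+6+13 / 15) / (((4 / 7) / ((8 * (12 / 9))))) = 779296 / 2565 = 303.82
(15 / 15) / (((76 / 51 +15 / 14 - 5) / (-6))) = 4284 / 1741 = 2.46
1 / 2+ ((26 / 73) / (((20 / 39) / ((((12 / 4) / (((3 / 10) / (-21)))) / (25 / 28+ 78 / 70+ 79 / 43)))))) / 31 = -75817271 / 104745218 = -0.72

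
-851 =-851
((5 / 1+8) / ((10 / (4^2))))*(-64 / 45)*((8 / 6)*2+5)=-153088 / 675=-226.80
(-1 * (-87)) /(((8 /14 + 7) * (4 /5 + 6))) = 3045 /1802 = 1.69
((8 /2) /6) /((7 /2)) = 0.19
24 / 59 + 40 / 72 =511 / 531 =0.96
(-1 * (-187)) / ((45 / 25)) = 935 / 9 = 103.89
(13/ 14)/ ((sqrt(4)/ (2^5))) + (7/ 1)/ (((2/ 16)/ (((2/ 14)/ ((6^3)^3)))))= 131010055/ 8817984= 14.86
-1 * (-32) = 32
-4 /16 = -1 /4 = -0.25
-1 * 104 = -104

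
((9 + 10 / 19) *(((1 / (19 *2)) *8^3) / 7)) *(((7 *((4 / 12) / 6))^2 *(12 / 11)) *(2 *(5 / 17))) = 3243520 / 1822689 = 1.78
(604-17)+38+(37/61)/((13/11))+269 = 709349/793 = 894.51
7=7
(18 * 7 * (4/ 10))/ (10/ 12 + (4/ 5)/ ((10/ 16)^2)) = 17.49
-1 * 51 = -51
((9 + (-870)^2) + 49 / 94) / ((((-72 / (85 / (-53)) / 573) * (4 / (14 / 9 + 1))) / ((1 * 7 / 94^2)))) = 185973040263325 / 38034102528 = 4889.64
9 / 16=0.56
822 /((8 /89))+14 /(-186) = 3401819 /372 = 9144.67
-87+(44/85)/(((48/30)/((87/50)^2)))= -7311741/85000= -86.02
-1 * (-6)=6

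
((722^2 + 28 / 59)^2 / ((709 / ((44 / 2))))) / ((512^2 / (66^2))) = 177049292347145691 / 1263630848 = 140111562.35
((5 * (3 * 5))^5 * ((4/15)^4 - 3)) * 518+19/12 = -44177986124981/12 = -3681498843748.42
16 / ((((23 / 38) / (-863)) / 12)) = -6296448 / 23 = -273758.61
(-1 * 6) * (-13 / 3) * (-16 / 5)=-416 / 5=-83.20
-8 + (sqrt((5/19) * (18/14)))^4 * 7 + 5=-5556/2527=-2.20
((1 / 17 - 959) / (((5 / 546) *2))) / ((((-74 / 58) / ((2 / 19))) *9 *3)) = 1509508 / 9435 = 159.99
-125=-125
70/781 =0.09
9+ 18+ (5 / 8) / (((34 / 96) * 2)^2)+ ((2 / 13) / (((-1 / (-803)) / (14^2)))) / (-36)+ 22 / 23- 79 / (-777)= -129574961834 / 201424041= -643.29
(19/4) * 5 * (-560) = -13300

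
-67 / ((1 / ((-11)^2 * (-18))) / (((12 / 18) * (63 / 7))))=875556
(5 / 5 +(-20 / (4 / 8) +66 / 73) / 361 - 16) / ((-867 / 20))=7962980 / 22848051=0.35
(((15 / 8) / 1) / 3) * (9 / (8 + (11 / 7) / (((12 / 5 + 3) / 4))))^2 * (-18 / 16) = -130203045 / 191988736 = -0.68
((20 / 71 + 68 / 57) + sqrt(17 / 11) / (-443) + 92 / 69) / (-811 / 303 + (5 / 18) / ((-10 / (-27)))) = -4591056 / 3149915 + 1212 * sqrt(187) / 11378455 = -1.46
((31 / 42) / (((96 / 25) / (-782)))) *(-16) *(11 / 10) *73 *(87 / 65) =282261727 / 1092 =258481.43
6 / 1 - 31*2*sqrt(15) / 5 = 6 - 62*sqrt(15) / 5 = -42.02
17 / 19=0.89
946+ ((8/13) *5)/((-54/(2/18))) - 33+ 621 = 4845886/3159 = 1533.99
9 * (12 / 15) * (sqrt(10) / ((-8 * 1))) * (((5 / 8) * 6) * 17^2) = -7803 * sqrt(10) / 8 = -3084.41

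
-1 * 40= -40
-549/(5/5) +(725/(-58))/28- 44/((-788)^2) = -1194114275/2173304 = -549.45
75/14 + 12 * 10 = 1755/14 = 125.36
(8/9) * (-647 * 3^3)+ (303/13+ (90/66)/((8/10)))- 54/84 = -15503.63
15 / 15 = 1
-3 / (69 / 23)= -1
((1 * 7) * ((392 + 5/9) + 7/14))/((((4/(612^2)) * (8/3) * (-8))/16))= -386443575/2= -193221787.50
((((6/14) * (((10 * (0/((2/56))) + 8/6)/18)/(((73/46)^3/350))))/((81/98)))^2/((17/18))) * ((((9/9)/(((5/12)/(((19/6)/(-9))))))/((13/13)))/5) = -2766130880631193600/1367228613405291633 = -2.02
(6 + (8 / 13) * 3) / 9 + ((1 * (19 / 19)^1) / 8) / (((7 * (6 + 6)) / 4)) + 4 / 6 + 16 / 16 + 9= 25213 / 2184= 11.54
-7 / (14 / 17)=-17 / 2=-8.50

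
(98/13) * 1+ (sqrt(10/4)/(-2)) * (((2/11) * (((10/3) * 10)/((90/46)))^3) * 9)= 98/13 - 48668000 * sqrt(10)/24057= -6389.84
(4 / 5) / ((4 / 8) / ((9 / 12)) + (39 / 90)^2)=720 / 769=0.94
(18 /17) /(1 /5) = 90 /17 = 5.29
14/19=0.74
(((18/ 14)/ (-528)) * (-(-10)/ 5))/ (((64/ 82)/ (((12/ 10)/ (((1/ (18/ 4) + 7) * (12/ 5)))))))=-1107/ 2562560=-0.00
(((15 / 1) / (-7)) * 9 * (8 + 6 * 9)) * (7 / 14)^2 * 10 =-20925 / 7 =-2989.29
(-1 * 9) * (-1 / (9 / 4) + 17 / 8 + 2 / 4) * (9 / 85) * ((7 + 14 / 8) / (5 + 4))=-2.02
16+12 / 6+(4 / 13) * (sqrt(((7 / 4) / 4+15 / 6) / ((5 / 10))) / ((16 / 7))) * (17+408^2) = 18+1165367 * sqrt(94) / 208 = 54338.44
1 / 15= 0.07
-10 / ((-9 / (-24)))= -80 / 3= -26.67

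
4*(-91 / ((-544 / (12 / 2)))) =273 / 68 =4.01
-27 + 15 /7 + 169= 1009 /7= 144.14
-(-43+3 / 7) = 42.57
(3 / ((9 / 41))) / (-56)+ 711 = 119407 / 168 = 710.76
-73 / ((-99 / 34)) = 2482 / 99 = 25.07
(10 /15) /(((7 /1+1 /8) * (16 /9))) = 1 /19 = 0.05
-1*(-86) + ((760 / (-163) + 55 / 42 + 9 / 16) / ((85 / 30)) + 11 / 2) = 14045771 / 155176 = 90.52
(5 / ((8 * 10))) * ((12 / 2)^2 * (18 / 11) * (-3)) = -243 / 22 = -11.05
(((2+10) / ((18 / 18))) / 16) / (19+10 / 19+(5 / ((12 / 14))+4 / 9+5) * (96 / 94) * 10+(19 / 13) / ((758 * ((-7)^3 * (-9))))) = 40746649671 / 7318295026306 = 0.01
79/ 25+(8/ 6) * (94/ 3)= 10111/ 225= 44.94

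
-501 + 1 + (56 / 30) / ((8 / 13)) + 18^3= 5335.03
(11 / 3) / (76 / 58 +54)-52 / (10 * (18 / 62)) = -1288039 / 72180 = -17.84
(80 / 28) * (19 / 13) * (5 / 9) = 1900 / 819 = 2.32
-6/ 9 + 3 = 7/ 3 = 2.33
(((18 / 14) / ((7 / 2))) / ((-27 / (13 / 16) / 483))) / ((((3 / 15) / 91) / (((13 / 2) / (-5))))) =50531 / 16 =3158.19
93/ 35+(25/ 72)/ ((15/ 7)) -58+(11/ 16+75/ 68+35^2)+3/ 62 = 9336052207/ 7968240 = 1171.66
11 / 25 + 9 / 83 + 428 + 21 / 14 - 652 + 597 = 1556451 / 4150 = 375.05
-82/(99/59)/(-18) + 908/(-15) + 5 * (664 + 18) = 14933969/4455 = 3352.18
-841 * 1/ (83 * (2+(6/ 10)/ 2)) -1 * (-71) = 127129/ 1909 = 66.59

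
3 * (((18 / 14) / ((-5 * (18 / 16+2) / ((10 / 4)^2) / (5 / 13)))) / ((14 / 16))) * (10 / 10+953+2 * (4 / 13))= -5361120 / 8281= -647.40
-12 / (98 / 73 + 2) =-219 / 61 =-3.59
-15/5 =-3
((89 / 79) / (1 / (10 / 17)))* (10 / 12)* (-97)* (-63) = 3374.78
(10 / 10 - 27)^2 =676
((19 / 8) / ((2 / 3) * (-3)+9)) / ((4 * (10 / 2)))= 19 / 1120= 0.02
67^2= 4489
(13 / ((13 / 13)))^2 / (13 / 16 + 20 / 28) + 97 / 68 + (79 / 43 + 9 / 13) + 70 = 1200208901 / 6500052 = 184.65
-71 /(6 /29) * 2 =-2059 /3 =-686.33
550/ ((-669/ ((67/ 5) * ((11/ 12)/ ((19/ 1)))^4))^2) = 10584827184899/ 1634184232507941832654848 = 0.00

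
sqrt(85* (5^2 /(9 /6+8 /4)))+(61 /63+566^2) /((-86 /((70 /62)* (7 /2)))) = -706387115 /47988+5* sqrt(1190) /7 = -14695.44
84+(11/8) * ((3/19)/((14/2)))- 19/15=1320919/15960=82.76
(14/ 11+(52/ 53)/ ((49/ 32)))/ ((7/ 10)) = 546620/ 199969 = 2.73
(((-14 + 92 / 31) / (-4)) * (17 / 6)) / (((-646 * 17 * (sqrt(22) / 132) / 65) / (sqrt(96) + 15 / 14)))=-1170 * sqrt(33) / 527 - 8775 * sqrt(22) / 29512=-14.15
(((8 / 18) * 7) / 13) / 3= 28 / 351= 0.08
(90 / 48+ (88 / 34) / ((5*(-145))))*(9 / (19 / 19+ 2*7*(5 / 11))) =2029753 / 887400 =2.29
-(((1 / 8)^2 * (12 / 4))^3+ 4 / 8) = -131099 / 262144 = -0.50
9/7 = 1.29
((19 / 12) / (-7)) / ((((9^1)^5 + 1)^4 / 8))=-19 / 127664134967315625000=-0.00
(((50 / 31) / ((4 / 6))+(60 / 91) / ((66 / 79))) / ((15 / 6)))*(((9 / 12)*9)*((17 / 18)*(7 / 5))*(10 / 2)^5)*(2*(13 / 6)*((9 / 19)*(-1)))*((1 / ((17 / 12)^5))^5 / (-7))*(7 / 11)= 26713474622343931711993109544960000 / 24192167355921075832037894923096549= 1.10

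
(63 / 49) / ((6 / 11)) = 33 / 14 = 2.36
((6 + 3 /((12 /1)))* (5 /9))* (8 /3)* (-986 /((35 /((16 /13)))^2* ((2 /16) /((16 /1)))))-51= -334495417 /223587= -1496.04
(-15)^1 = -15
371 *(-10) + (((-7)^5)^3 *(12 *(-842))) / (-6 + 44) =23984680748161546 / 19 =1262351618324291.89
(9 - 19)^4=10000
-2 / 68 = -1 / 34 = -0.03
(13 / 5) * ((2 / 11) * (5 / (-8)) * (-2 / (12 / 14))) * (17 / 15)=1547 / 1980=0.78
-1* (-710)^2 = -504100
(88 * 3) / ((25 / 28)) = 7392 / 25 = 295.68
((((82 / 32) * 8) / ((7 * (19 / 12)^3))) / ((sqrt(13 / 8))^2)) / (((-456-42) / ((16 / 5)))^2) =2015232 / 107497506025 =0.00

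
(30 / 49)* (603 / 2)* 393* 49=3554685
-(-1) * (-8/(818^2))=-2/167281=-0.00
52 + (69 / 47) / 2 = 4957 / 94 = 52.73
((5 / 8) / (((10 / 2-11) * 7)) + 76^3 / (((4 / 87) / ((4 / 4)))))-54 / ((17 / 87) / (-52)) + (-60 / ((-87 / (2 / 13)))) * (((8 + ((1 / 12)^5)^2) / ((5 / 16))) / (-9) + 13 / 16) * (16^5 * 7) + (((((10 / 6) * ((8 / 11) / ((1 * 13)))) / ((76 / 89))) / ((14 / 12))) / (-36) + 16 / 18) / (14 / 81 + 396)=10207829862323315344707157 / 1279232128656321840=7979654.07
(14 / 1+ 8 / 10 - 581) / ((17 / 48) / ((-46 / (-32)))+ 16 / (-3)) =65113 / 585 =111.30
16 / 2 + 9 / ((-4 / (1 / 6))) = 61 / 8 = 7.62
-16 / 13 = -1.23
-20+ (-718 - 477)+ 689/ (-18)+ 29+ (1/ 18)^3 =-7139987/ 5832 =-1224.28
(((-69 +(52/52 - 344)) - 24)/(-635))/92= 109/14605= 0.01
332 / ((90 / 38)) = 6308 / 45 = 140.18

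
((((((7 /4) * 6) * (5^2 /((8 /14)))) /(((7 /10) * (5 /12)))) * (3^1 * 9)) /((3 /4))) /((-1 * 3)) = -18900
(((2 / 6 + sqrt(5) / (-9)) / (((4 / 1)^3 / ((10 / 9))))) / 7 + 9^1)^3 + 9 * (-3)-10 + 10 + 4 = 58586141362517 / 82959593472-12501788795 * sqrt(5) / 186659085312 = 706.05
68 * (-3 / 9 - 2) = -476 / 3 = -158.67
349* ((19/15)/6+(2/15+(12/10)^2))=280247/450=622.77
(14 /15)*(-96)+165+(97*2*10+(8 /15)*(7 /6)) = 90721 /45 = 2016.02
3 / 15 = 0.20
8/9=0.89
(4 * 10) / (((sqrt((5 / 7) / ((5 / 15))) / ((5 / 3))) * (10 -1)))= 40 * sqrt(105) / 81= 5.06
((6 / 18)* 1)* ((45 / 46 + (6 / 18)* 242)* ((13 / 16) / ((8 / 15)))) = 732355 / 17664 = 41.46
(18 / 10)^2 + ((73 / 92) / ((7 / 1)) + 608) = 9842789 / 16100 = 611.35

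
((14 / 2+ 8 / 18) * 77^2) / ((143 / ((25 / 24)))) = 902825 / 2808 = 321.52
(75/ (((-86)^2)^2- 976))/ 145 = 1/ 105753024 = 0.00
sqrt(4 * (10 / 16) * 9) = 3 * sqrt(10) / 2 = 4.74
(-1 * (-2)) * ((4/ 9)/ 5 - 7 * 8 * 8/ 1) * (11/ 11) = -40312/ 45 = -895.82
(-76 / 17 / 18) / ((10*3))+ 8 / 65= 685 / 5967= 0.11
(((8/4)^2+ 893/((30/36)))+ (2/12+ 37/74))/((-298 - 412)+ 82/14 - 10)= -113008/74985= -1.51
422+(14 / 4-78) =695 / 2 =347.50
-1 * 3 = -3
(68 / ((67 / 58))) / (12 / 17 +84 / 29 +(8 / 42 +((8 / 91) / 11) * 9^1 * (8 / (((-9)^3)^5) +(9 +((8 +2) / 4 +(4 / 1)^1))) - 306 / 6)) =-1.28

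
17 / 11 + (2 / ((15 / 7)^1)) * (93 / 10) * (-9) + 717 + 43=683.43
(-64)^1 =-64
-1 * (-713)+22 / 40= 713.55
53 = 53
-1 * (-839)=839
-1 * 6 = -6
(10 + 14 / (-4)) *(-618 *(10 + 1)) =-44187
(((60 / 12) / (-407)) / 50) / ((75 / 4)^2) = -8 / 11446875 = -0.00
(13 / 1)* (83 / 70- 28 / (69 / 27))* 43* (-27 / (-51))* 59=-4669416999 / 27370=-170603.47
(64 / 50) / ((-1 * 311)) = -32 / 7775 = -0.00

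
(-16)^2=256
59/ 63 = 0.94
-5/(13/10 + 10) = -50/113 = -0.44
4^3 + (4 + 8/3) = 212/3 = 70.67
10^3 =1000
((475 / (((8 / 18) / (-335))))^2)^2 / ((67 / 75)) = 4708799136287896728515625 / 256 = 18393746626124596595764.16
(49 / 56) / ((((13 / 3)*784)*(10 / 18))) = 27 / 58240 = 0.00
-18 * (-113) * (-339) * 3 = -2068578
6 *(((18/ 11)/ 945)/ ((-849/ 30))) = -8/ 21791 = -0.00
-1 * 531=-531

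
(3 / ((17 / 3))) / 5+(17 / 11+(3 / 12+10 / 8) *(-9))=-22157 / 1870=-11.85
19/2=9.50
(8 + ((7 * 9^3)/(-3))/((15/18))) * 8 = -81328/5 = -16265.60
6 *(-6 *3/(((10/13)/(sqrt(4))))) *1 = -1404/5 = -280.80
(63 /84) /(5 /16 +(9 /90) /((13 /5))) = 156 /73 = 2.14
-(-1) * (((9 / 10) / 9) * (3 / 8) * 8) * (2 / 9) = 1 / 15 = 0.07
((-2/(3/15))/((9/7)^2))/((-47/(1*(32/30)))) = 1568/11421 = 0.14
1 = 1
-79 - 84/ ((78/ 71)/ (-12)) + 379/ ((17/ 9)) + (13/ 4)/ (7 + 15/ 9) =1837943/ 1768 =1039.56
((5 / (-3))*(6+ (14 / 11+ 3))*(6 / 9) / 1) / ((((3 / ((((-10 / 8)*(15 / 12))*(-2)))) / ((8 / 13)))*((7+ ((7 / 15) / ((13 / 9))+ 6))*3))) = -0.18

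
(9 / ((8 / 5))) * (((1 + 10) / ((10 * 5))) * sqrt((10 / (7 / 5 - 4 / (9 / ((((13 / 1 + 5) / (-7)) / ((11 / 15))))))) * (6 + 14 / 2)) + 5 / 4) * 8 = 121.88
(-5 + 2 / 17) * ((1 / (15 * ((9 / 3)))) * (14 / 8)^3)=-28469 / 48960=-0.58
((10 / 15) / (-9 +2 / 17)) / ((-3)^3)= 34 / 12231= 0.00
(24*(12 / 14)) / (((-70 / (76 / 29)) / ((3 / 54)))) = -304 / 7105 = -0.04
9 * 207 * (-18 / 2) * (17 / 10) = -285039 / 10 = -28503.90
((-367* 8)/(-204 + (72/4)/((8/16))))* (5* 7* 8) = 14680/3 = 4893.33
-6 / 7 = -0.86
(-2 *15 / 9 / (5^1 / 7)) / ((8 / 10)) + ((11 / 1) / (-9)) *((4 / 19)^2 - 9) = 33221 / 6498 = 5.11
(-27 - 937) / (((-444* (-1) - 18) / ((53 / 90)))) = -12773 / 9585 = -1.33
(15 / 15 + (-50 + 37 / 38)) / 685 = -365 / 5206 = -0.07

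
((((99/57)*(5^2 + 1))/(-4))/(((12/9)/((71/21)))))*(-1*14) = 30459/76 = 400.78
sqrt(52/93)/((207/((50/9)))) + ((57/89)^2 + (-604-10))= -4860245/7921 + 100 * sqrt(1209)/173259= -613.57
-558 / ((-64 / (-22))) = -3069 / 16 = -191.81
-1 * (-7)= 7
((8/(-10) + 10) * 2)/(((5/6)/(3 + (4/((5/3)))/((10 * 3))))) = 42504/625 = 68.01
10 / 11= 0.91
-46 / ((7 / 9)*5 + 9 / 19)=-3933 / 373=-10.54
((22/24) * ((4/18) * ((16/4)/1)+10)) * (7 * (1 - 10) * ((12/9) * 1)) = -7546/9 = -838.44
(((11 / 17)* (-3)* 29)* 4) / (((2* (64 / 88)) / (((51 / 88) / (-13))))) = 2871 / 416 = 6.90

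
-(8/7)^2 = -64/49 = -1.31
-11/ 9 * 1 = -11/ 9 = -1.22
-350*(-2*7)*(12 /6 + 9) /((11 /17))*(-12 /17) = -58800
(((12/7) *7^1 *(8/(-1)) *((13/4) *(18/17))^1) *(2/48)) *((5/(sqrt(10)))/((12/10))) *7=-1365 *sqrt(10)/34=-126.96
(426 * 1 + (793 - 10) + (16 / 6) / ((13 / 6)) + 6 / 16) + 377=165111 / 104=1587.61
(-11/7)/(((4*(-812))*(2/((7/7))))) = 11/45472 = 0.00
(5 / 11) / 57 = 5 / 627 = 0.01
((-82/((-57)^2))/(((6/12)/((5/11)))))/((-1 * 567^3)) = 820/6514657275357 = 0.00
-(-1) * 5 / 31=5 / 31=0.16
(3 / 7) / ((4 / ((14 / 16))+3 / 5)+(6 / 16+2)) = 120 / 2113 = 0.06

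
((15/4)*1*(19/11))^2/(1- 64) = -9025/13552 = -0.67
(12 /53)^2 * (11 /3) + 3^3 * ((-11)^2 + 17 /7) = 3332.76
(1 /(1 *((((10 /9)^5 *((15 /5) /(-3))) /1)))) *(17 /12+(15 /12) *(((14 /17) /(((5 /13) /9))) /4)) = -11947581 /2720000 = -4.39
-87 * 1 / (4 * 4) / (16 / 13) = -1131 / 256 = -4.42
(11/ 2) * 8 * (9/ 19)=20.84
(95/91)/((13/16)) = 1.28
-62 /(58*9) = -31 /261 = -0.12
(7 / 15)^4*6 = 0.28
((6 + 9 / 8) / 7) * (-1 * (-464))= 3306 / 7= 472.29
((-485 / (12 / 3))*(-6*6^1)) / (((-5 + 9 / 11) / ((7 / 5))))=-67221 / 46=-1461.33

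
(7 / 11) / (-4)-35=-1547 / 44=-35.16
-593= -593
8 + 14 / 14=9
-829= -829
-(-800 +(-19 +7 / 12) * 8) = 2842 / 3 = 947.33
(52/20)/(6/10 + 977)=1/376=0.00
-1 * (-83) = 83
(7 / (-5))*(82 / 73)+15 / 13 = -1987 / 4745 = -0.42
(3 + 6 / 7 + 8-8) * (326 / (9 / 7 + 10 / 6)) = 13203 / 31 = 425.90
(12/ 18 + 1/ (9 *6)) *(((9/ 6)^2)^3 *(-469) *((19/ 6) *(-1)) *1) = 2967363/ 256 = 11591.26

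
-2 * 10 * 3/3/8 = -5/2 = -2.50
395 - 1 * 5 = 390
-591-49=-640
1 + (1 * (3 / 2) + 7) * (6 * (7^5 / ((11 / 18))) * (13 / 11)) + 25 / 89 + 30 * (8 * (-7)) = 17833073556 / 10769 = 1655963.74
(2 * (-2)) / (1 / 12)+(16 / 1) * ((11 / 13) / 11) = -608 / 13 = -46.77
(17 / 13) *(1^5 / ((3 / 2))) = 34 / 39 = 0.87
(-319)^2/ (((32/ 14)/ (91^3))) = 536788969717/ 16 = 33549310607.31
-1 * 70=-70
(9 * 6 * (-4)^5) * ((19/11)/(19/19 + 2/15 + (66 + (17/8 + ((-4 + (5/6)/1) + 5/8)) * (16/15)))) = -47278080/33011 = -1432.19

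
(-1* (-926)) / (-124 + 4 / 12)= -7.49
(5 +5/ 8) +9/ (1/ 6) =59.62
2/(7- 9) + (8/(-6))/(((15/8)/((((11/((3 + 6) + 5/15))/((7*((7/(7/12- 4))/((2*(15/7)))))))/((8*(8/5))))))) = -112993/115248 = -0.98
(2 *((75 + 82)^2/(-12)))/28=-24649/168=-146.72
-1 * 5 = -5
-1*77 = -77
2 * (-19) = -38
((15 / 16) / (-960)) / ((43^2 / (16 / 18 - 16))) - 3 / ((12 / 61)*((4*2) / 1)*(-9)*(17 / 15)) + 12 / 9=55048717 / 36210816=1.52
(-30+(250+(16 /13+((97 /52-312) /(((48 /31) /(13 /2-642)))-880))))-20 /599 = 378646579409 /2990208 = 126628.84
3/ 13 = 0.23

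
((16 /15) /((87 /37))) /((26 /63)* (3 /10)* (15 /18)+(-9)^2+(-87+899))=0.00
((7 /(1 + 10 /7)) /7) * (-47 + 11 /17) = -5516 /289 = -19.09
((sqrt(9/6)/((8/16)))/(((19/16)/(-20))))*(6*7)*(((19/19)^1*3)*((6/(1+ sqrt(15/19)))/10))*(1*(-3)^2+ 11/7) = -63936*sqrt(6)+ 191808*sqrt(190)/19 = -17458.43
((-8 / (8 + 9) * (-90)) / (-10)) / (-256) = 9 / 544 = 0.02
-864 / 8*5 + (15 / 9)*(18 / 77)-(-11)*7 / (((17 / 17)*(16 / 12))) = -148413 / 308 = -481.86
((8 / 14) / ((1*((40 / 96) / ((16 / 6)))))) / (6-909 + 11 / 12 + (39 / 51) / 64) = -417792 / 103052635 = -0.00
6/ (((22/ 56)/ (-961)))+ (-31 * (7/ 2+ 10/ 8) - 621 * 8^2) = -2401007/ 44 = -54568.34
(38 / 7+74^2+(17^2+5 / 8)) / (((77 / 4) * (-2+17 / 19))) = -6140401 / 22638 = -271.24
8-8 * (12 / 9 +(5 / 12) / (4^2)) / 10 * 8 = -7 / 10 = -0.70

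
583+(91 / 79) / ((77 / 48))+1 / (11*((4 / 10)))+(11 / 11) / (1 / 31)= 1068775 / 1738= 614.95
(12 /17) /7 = 12 /119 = 0.10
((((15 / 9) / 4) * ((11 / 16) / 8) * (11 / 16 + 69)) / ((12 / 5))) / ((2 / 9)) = 306625 / 65536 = 4.68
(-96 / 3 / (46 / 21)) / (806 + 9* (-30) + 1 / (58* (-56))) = -363776 / 13347107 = -0.03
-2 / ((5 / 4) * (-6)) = 4 / 15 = 0.27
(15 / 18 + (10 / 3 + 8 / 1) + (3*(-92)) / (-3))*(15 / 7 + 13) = 33125 / 21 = 1577.38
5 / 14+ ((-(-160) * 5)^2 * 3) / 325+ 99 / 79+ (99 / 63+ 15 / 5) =85029681 / 14378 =5913.87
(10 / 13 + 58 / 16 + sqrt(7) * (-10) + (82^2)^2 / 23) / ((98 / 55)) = 258614224825 / 234416-275 * sqrt(7) / 49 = 1103212.85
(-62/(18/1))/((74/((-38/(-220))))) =-589/73260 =-0.01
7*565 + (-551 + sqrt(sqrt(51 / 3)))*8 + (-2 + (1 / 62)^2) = -1749019 / 3844 + 8*17^(1 / 4) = -438.76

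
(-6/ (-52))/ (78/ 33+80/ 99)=297/ 8164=0.04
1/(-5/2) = -0.40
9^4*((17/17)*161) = 1056321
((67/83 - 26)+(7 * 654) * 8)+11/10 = 30377923/830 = 36599.91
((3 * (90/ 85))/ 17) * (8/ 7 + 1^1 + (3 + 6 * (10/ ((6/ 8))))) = 32184/ 2023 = 15.91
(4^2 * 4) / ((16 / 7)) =28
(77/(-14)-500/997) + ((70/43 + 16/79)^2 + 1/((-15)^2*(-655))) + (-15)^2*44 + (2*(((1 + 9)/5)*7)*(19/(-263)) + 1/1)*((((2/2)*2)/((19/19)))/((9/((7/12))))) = 13240370555591397010628/1337787314202495375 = 9897.22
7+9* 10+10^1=107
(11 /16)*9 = 99 /16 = 6.19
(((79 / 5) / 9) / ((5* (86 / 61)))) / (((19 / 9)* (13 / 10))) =4819 / 53105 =0.09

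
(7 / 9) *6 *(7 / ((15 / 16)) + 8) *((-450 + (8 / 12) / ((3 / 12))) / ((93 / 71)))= -309475936 / 12555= -24649.62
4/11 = 0.36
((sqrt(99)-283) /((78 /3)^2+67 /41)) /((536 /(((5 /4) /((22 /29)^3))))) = -1414927835 /634266775296+4999745 * sqrt(11) /211422258432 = -0.00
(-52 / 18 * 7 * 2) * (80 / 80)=-364 / 9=-40.44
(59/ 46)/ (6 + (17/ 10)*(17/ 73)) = 21535/ 107387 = 0.20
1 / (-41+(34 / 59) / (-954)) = -0.02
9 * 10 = 90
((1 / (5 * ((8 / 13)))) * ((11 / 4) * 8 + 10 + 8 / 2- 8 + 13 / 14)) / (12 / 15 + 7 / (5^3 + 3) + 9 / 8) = 42120 / 8869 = 4.75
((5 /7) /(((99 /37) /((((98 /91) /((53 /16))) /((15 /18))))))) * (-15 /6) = -5920 /22737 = -0.26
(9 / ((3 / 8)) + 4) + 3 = 31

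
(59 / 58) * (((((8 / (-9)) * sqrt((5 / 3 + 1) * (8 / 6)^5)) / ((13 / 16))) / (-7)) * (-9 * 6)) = -483328 * sqrt(2) / 23751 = -28.78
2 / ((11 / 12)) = 24 / 11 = 2.18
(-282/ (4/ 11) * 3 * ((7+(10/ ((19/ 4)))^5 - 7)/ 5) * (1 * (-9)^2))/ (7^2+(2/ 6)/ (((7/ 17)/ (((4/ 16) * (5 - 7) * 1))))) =-162094141440000/ 5053718059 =-32074.24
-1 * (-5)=5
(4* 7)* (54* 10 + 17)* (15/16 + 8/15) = 22939.12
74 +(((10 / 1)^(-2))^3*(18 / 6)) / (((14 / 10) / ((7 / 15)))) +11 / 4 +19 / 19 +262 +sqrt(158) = sqrt(158) +339750001 / 1000000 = 352.32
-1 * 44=-44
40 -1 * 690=-650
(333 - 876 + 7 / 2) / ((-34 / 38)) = 20501 / 34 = 602.97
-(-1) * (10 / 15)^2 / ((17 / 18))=8 / 17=0.47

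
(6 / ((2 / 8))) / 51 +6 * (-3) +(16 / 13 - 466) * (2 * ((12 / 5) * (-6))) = 14771446 / 1105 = 13367.82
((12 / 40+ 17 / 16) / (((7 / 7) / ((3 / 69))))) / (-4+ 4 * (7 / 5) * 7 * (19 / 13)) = 1417 / 1274752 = 0.00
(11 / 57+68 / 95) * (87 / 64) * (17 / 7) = 3.00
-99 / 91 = -1.09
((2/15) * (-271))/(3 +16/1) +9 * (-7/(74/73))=-1350823/21090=-64.05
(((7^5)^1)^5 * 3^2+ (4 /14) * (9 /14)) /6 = 98568543545301420209316 /49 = 2011602929495947351210.53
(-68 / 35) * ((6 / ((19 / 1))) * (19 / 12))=-0.97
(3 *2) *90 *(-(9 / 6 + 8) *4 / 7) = -20520 / 7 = -2931.43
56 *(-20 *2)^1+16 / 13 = -29104 / 13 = -2238.77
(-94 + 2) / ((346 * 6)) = -23 / 519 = -0.04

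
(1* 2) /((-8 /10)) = -5 /2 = -2.50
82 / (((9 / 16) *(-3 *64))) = -41 / 54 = -0.76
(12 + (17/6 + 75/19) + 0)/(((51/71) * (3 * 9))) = 0.97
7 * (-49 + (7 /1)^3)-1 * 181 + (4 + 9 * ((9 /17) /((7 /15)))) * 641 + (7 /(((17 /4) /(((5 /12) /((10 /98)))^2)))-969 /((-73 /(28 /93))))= 106807611775 /9694692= 11017.12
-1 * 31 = -31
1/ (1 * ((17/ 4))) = 0.24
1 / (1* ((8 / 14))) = 1.75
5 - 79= -74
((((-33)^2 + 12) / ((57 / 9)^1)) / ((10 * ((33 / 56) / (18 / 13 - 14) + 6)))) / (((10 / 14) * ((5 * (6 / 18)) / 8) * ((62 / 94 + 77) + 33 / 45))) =4435614848 / 17719981875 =0.25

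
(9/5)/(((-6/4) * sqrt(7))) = -6 * sqrt(7)/35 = -0.45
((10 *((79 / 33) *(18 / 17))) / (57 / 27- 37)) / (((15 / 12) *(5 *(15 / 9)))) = -51192 / 733975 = -0.07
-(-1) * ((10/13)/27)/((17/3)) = 10/1989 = 0.01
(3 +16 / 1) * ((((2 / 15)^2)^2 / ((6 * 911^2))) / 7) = 152 / 882309763125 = 0.00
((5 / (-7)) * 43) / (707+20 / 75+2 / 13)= -41925 / 965629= -0.04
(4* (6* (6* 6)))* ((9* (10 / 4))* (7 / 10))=13608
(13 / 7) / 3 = 13 / 21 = 0.62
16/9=1.78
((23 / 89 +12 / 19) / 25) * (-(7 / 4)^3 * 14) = -722701 / 270560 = -2.67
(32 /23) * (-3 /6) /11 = -16 /253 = -0.06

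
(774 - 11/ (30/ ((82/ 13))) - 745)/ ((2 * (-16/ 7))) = -9107/ 1560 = -5.84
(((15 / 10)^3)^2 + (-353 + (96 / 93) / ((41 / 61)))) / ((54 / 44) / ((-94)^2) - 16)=134436380111 / 6324994232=21.25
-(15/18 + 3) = -23/6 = -3.83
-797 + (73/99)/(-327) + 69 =-23567617/32373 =-728.00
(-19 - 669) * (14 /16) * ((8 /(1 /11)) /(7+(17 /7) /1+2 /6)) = -1112496 /205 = -5426.81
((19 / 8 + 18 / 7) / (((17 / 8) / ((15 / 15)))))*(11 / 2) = 3047 / 238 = 12.80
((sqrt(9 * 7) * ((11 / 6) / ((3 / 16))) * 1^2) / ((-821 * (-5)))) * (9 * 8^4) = 1081344 * sqrt(7) / 4105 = 696.95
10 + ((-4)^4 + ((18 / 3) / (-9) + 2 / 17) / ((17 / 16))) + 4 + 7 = 276.48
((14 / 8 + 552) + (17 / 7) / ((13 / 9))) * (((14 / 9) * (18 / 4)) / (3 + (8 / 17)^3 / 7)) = 6953069207 / 5391620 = 1289.61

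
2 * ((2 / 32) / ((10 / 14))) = 7 / 40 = 0.18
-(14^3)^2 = -7529536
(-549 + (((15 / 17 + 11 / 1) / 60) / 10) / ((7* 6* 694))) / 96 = -81611485099 / 14270860800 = -5.72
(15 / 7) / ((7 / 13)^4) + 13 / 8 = 3645811 / 134456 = 27.12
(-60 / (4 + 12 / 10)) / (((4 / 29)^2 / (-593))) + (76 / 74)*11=1383972047 / 3848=359660.10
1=1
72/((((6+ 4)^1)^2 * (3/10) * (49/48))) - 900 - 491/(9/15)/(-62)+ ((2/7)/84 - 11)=-20402752/22785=-895.45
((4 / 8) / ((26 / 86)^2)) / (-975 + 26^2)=-1849 / 101062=-0.02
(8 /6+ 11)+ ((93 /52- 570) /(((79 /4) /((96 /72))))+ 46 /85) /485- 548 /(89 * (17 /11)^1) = 93500052469 /11304266025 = 8.27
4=4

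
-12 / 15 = -4 / 5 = -0.80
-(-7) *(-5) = -35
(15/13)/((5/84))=252/13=19.38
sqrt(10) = 3.16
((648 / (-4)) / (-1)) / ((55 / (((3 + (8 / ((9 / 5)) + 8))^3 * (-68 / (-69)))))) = 365244184 / 34155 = 10693.73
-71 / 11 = -6.45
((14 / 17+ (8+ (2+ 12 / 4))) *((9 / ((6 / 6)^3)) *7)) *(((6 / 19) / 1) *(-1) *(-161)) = 14301630 / 323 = 44277.49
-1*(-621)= 621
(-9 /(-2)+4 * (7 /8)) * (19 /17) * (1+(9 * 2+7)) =3952 /17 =232.47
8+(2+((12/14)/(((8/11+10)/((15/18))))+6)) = 13271/826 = 16.07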